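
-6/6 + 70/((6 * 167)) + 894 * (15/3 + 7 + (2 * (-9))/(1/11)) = -166284.93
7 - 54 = -47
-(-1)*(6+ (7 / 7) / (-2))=11 / 2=5.50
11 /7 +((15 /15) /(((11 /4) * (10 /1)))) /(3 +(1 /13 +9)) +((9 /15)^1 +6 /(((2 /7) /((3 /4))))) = 4333771 /241780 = 17.92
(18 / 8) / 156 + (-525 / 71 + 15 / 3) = -35147 / 14768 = -2.38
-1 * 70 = -70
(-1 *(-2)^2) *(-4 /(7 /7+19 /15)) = 120 /17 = 7.06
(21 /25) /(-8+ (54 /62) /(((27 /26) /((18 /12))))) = -651 /5225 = -0.12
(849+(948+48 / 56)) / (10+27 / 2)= 25170 / 329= 76.50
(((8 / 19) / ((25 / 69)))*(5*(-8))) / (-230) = 96 / 475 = 0.20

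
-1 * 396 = -396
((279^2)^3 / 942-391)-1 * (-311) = 157218614552987 / 314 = 500696224691.04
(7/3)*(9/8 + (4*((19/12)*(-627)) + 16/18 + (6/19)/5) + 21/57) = -190014391/20520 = -9259.96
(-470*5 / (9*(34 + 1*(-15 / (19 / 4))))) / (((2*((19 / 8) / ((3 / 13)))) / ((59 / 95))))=-55460 / 217113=-0.26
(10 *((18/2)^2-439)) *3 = -10740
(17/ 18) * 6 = 17/ 3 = 5.67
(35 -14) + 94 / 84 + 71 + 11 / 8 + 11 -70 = 5963 / 168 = 35.49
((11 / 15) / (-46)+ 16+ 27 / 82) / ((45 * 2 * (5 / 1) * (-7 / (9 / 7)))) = -115376 / 17327625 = -0.01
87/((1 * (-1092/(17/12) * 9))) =-0.01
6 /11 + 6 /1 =72 /11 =6.55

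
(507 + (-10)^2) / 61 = 607 / 61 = 9.95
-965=-965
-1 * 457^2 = -208849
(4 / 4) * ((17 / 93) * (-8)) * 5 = -680 / 93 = -7.31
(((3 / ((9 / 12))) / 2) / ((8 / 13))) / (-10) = -13 / 40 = -0.32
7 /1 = 7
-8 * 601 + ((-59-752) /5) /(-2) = -47269 /10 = -4726.90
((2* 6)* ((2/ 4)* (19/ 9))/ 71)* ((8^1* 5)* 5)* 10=76000/ 213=356.81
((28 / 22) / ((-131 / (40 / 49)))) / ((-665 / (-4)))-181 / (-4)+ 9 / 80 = 4868556039 / 107325680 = 45.36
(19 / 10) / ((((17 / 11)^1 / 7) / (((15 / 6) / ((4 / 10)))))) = 7315 / 136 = 53.79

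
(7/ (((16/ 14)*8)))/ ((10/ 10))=49/ 64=0.77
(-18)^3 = -5832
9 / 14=0.64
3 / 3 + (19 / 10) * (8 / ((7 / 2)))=5.34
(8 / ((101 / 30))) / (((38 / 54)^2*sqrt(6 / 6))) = 174960 / 36461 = 4.80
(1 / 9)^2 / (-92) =-1 / 7452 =-0.00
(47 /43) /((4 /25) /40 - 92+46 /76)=-111625 /9333279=-0.01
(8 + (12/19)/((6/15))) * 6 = 1092/19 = 57.47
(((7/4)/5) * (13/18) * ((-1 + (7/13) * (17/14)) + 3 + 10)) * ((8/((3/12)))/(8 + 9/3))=9.31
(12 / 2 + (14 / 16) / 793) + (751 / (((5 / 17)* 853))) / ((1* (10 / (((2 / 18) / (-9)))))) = 65720493151 / 10958149800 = 6.00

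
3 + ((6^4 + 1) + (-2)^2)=1304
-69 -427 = -496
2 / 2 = 1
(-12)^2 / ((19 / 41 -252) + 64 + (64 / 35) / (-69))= -14258160 / 18571559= -0.77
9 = 9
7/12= 0.58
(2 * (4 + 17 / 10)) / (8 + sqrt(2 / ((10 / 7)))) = 456 / 313 - 57 * sqrt(35) / 1565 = 1.24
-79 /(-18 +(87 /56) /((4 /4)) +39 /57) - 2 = 50514 /16771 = 3.01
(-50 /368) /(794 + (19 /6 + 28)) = -75 /455492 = -0.00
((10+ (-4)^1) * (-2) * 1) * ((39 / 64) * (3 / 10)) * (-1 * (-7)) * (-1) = 2457 / 160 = 15.36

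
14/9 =1.56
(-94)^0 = 1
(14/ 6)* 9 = 21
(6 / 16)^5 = 243 / 32768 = 0.01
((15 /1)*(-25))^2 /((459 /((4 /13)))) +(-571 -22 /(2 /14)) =-418175 /663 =-630.73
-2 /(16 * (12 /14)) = -7 /48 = -0.15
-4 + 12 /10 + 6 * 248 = 7426 /5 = 1485.20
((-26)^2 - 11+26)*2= 1382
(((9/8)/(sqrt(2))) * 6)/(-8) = -27 * sqrt(2)/64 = -0.60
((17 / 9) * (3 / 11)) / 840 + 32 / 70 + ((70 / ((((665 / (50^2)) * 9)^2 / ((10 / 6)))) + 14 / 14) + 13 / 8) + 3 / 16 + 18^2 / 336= 13288234961 / 540373680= 24.59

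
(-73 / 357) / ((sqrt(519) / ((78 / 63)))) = -1898 * sqrt(519) / 3890943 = -0.01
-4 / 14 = -2 / 7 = -0.29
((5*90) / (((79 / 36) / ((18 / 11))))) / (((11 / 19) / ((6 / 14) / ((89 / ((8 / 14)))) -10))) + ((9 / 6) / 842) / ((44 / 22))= -813541484725203 / 140401139032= -5794.41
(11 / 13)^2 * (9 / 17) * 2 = 0.76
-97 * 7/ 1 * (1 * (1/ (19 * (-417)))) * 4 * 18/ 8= 2037/ 2641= 0.77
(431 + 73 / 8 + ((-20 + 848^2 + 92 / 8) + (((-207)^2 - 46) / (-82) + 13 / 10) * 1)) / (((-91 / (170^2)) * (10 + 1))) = -1703921598165 / 82082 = -20758772.91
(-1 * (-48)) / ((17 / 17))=48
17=17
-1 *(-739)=739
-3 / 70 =-0.04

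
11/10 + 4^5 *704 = 7208971/10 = 720897.10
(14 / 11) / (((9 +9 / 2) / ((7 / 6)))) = 98 / 891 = 0.11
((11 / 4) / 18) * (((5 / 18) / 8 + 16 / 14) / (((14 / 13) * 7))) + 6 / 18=0.36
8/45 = 0.18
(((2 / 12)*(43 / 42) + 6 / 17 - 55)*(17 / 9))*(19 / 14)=-4434163 / 31752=-139.65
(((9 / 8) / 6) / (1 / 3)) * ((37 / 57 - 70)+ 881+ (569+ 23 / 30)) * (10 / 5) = 2362221 / 1520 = 1554.09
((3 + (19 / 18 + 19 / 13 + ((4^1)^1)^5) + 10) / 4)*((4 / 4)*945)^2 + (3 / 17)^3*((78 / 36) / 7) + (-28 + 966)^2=232958532.22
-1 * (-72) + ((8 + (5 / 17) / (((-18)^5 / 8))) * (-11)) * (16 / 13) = -473808956 / 13049829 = -36.31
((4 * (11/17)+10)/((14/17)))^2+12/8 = 23045/98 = 235.15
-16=-16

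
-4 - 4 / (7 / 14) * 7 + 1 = -59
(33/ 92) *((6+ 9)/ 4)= 495/ 368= 1.35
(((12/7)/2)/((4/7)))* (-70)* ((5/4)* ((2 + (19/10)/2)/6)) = -2065/32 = -64.53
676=676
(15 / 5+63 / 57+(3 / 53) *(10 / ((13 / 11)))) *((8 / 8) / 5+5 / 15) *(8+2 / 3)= 106688 / 5035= 21.19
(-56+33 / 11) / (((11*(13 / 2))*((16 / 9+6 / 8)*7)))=-0.04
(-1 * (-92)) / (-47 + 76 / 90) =-4140 / 2077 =-1.99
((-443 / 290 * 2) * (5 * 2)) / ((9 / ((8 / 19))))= -7088 / 4959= -1.43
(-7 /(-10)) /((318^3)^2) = 7 /10341004328346240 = 0.00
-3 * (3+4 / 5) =-57 / 5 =-11.40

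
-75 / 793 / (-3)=25 / 793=0.03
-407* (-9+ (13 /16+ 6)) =14245 /16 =890.31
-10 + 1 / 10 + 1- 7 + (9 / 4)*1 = -273 / 20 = -13.65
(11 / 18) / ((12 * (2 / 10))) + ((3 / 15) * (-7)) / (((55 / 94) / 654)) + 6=-92580187 / 59400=-1558.59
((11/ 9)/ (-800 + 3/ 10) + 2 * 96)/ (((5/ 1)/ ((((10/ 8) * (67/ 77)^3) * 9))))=188916157849/ 663798982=284.60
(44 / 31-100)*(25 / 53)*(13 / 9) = -993200 / 14787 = -67.17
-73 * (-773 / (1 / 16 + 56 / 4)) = 902864 / 225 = 4012.73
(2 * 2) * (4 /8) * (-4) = -8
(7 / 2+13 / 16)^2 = 4761 / 256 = 18.60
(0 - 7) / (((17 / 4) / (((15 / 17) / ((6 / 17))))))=-70 / 17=-4.12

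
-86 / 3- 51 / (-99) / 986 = -18289 / 638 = -28.67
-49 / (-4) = 49 / 4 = 12.25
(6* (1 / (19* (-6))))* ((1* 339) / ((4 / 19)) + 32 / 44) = -70883 / 836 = -84.79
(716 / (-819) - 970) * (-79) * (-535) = -41033999.62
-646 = -646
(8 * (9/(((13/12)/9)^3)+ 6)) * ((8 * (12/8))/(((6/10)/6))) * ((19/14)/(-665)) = -10121.93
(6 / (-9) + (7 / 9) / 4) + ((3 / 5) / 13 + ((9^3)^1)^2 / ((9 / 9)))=1243570943 / 2340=531440.57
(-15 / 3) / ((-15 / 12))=4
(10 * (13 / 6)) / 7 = 65 / 21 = 3.10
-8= -8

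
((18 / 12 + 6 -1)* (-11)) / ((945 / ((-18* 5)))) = 6.81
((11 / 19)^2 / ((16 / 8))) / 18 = 121 / 12996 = 0.01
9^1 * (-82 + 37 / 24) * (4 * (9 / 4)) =-52137 / 8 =-6517.12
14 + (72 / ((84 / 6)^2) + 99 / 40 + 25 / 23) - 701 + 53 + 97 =-533.07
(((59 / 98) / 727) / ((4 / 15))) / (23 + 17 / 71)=4189 / 31348240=0.00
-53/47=-1.13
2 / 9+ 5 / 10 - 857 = -15413 / 18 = -856.28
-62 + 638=576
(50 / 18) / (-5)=-5 / 9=-0.56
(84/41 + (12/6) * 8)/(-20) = -37/41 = -0.90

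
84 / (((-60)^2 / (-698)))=-2443 / 150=-16.29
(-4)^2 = 16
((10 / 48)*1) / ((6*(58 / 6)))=5 / 1392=0.00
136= 136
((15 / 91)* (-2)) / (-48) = 5 / 728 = 0.01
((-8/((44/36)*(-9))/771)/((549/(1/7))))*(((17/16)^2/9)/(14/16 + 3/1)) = 289/36373211028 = 0.00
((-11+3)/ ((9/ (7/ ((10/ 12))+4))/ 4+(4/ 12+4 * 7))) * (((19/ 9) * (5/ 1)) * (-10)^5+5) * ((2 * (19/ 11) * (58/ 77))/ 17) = 8308159045376/ 183284871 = 45329.21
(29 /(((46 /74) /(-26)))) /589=-27898 /13547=-2.06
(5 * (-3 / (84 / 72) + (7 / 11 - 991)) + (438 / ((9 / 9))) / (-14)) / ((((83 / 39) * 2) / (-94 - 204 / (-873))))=9746865193 / 88561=110058.21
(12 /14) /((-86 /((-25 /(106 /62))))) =2325 /15953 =0.15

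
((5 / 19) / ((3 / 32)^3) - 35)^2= 80869.83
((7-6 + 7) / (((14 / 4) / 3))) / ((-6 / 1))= -1.14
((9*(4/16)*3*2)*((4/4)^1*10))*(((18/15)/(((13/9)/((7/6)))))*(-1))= -1701/13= -130.85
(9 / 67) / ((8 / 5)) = 45 / 536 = 0.08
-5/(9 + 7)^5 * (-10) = 25/524288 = 0.00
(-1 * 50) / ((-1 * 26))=25 / 13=1.92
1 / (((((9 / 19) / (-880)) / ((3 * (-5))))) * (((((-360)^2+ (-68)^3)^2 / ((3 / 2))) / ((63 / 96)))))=5775 / 7192182784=0.00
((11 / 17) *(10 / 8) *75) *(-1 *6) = -12375 / 34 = -363.97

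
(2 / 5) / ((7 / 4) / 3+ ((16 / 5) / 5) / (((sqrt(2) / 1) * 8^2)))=42000 / 61241 - 360 * sqrt(2) / 61241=0.68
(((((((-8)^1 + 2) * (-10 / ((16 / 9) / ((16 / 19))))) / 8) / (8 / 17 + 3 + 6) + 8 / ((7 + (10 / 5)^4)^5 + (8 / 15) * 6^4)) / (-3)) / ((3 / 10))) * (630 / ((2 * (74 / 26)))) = -24006193953625 / 520402029899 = -46.13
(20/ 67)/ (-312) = -5/ 5226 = -0.00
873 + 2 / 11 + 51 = 10166 / 11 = 924.18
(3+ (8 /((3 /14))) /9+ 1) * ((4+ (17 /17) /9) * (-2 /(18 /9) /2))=-4070 /243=-16.75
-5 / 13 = -0.38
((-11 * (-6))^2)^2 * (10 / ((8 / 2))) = 47436840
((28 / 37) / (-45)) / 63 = -4 / 14985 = -0.00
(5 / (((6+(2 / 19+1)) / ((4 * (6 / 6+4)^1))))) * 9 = 380 / 3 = 126.67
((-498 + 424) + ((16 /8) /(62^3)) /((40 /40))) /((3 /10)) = -44090675 /178746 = -246.67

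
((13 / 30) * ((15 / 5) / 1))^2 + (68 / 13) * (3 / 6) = 5597 / 1300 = 4.31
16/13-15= -13.77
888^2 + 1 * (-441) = 788103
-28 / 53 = -0.53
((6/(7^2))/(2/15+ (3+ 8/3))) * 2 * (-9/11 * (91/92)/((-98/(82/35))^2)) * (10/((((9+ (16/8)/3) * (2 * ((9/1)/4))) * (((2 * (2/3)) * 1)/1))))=-0.00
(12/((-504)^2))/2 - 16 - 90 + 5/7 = -4457375/42336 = -105.29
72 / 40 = 9 / 5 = 1.80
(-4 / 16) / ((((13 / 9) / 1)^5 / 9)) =-0.36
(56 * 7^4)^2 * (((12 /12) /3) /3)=18078415936 /9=2008712881.78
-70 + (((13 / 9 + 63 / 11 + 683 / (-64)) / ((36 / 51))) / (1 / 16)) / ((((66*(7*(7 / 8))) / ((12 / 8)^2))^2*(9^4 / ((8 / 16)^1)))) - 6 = -152976626576945 / 2012850344736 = -76.00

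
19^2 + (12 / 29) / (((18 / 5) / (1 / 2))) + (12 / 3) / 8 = 62911 / 174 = 361.56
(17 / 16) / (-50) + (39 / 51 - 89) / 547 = -1358083 / 7439200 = -0.18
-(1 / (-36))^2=-1 / 1296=-0.00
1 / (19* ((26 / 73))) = 73 / 494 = 0.15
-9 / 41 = -0.22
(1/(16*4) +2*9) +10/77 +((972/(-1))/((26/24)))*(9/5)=-1596.87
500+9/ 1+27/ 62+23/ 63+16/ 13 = 25949149/ 50778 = 511.03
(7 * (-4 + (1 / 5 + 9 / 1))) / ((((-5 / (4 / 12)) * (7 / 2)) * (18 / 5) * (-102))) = 0.00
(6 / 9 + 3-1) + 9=35 / 3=11.67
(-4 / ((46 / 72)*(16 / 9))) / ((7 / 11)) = -891 / 161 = -5.53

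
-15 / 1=-15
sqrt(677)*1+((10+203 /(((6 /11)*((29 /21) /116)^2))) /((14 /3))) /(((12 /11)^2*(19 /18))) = sqrt(677)+476622267 /1064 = 447979.28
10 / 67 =0.15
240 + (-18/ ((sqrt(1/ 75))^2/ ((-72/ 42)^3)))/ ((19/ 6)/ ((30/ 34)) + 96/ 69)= 5677532880/ 3535987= 1605.64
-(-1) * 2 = 2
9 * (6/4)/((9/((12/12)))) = 3/2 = 1.50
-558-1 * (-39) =-519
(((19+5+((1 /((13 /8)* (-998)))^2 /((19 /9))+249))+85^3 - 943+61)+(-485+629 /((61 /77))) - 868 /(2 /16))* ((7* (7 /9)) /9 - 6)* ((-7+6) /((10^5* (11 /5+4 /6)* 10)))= 170193357428960063 /149011523487450000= 1.14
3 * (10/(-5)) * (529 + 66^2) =-29310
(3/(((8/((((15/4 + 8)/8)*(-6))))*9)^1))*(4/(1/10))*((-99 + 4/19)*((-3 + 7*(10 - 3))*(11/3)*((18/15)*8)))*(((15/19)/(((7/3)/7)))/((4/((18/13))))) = 9039359835/4693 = 1926136.76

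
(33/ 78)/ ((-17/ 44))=-242/ 221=-1.10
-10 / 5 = -2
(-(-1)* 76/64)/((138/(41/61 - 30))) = -0.25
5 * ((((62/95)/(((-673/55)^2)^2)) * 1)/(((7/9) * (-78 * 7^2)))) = -851008125/17380062353032561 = -0.00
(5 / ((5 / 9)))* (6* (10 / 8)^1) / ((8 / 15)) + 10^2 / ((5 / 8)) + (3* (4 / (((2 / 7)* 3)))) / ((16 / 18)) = 302.31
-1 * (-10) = 10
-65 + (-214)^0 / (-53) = -3446 / 53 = -65.02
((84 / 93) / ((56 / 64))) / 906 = 16 / 14043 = 0.00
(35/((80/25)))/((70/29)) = 4.53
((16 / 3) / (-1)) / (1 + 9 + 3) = -16 / 39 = -0.41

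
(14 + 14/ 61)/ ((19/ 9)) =7812/ 1159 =6.74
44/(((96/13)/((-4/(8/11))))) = -1573/48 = -32.77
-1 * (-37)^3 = 50653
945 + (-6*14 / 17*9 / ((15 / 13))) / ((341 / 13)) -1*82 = 24971467 / 28985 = 861.53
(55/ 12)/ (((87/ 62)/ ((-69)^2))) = 901945/ 58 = 15550.78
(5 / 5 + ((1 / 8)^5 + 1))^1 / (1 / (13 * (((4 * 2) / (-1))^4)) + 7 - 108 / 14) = -5963867 / 2129864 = -2.80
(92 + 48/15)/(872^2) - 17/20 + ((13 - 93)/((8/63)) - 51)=-681.85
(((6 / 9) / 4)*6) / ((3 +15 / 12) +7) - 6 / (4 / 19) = -2557 / 90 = -28.41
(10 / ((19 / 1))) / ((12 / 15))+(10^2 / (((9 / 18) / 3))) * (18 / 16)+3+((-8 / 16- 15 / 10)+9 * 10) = 29133 / 38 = 766.66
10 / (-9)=-10 / 9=-1.11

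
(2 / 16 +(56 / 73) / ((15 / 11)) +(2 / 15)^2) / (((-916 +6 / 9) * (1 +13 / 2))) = -92681 / 902061000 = -0.00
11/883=0.01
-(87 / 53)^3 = -4.42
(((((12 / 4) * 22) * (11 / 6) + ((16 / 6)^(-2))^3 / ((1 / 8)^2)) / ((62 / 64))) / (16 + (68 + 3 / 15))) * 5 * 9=66.85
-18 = -18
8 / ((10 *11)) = 0.07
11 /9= 1.22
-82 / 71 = -1.15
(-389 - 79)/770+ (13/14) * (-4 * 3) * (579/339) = -854412/43505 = -19.64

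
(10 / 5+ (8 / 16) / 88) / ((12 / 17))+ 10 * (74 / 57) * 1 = 634979 / 40128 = 15.82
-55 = -55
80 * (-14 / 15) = -224 / 3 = -74.67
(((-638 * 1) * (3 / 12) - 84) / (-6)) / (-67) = -487 / 804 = -0.61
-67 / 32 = -2.09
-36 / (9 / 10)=-40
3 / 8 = 0.38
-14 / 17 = -0.82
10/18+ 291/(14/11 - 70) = -103/28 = -3.68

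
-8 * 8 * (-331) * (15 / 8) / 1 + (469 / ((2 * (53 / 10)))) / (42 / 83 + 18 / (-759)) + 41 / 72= 64111826411 / 1610352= 39812.31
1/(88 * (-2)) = -0.01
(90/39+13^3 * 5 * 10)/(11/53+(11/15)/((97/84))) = 36708796400/281567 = 130373.22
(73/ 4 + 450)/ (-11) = -1873/ 44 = -42.57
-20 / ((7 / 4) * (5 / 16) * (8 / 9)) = -288 / 7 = -41.14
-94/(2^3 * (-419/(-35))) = -1645/1676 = -0.98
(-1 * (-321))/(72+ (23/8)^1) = 2568/599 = 4.29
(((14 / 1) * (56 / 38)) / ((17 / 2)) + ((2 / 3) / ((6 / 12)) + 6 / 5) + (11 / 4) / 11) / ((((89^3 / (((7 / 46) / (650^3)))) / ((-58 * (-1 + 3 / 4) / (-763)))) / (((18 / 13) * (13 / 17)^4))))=-0.00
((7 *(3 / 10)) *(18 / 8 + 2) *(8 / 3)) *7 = 833 / 5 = 166.60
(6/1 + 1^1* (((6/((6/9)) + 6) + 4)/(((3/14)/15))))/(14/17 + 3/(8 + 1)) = 68136/59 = 1154.85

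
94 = 94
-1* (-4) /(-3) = -4 /3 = -1.33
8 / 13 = 0.62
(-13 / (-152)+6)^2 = 855625 / 23104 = 37.03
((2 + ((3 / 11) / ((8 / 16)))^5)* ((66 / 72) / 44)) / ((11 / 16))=329878 / 5314683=0.06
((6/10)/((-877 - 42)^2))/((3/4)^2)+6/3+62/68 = 1254173629/430726110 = 2.91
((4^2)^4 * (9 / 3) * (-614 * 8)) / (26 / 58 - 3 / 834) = -2595261251584 / 1195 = -2171766737.73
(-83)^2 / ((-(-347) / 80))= 551120 / 347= 1588.24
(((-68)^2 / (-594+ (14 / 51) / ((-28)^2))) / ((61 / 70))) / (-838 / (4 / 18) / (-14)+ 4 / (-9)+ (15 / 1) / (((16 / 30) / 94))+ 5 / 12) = -14559773760 / 4747960553083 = -0.00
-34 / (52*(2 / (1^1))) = -17 / 52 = -0.33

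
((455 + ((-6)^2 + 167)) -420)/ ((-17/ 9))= -126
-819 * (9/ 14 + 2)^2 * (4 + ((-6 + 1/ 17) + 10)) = -21943701/ 476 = -46100.21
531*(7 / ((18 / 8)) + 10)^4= 11438788784 / 729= 15691068.29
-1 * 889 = -889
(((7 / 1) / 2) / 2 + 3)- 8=-13 / 4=-3.25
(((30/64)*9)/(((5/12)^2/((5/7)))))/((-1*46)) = -243/644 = -0.38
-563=-563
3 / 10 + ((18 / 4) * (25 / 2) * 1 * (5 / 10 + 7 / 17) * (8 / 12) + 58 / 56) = 42277 / 1190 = 35.53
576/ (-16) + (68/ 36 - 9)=-388/ 9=-43.11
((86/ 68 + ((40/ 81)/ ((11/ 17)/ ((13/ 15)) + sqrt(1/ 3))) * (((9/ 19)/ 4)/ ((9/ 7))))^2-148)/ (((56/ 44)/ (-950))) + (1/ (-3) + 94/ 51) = 534006363444125 * sqrt(3)/ 3733092280539 + 1410707451295799176729/ 12946364028909252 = 109213.30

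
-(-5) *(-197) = -985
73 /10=7.30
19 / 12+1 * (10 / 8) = 17 / 6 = 2.83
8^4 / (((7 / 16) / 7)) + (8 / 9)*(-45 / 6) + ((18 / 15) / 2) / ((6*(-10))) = 19658797 / 300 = 65529.32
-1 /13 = -0.08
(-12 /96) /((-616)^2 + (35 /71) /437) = -31027 /94187050776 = -0.00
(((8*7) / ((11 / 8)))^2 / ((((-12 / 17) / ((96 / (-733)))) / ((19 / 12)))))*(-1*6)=-259309568 / 88693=-2923.68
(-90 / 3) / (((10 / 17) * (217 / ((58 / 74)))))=-1479 / 8029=-0.18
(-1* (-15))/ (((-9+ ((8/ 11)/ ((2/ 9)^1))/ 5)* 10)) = -55/ 306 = -0.18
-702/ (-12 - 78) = 39/ 5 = 7.80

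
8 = 8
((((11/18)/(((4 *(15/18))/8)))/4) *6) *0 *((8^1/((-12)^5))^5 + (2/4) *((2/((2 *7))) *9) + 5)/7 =0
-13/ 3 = -4.33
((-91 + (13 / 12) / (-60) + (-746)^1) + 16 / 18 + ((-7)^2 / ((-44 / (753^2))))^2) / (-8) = -1447349235340753 / 29040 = -49839849701.82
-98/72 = -49/36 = -1.36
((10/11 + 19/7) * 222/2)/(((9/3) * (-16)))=-10323/1232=-8.38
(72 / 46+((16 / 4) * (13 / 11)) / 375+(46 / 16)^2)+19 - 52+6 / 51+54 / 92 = -2317579877 / 103224000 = -22.45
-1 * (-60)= 60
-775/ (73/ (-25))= 19375/ 73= 265.41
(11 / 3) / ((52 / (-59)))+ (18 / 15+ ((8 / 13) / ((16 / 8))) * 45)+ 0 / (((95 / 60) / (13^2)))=8491 / 780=10.89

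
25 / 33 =0.76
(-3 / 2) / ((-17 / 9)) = 27 / 34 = 0.79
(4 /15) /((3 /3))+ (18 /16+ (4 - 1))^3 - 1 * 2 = 525743 /7680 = 68.46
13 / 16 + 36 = 36.81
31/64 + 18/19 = 1741/1216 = 1.43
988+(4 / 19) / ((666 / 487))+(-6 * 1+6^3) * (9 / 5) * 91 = 35386.15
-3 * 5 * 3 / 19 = -45 / 19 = -2.37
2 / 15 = 0.13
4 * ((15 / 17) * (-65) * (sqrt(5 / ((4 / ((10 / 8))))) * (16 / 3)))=-26000 / 17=-1529.41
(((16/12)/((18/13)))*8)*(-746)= -155168/27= -5746.96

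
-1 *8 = -8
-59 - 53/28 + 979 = 25707/28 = 918.11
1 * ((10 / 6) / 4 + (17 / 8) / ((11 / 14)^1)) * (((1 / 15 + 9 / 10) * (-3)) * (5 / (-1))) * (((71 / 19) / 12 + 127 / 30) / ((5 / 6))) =468959 / 1900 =246.82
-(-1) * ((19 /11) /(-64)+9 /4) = 1565 /704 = 2.22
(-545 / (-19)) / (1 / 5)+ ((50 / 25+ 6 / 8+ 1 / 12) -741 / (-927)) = 147.05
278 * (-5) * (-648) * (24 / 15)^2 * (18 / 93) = 69175296 / 155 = 446292.23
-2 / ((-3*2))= 1 / 3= 0.33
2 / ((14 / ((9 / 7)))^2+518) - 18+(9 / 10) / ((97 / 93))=-428478993 / 25007570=-17.13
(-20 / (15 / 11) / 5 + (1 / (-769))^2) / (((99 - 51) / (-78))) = 338258297 / 70963320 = 4.77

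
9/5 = 1.80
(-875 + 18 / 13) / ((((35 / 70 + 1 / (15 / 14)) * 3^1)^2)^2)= -113570000 / 44444413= -2.56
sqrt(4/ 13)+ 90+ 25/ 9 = 2 * sqrt(13)/ 13+ 835/ 9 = 93.33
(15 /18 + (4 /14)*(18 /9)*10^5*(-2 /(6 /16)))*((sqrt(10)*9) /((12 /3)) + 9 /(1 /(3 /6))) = -38399895*sqrt(10) /56-38399895 /28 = -3539837.86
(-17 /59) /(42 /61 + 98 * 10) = -1037 /3529498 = -0.00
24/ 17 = 1.41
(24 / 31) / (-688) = -3 / 2666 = -0.00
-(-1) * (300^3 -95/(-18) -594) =485989403/18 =26999411.28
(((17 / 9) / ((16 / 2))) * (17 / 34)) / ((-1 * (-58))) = 17 / 8352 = 0.00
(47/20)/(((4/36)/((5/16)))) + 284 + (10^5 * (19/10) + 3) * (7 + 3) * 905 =110049756199/64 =1719527440.61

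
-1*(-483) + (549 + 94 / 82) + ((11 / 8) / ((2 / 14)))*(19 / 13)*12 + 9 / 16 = 10255061 / 8528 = 1202.52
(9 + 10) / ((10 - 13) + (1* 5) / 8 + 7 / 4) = -152 / 5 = -30.40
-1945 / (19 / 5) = -9725 / 19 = -511.84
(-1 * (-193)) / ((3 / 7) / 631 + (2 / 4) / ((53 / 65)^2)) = 4789238258 / 18678679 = 256.40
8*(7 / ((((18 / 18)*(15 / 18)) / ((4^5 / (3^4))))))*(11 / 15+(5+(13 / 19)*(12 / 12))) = 209764352 / 38475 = 5451.96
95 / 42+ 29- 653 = -26113 / 42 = -621.74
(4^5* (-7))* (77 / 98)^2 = -30976 / 7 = -4425.14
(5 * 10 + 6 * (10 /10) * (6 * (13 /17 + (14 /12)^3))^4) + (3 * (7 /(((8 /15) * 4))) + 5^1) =5571499419391141 /23380534656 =238296.49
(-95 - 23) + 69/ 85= -9961/ 85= -117.19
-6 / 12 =-1 / 2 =-0.50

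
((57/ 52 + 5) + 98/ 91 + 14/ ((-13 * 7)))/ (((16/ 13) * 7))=365/ 448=0.81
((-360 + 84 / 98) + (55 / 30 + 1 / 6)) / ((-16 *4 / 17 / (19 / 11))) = 201875 / 1232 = 163.86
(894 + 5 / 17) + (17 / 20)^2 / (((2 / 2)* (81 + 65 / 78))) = 1492949339 / 1669400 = 894.30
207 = 207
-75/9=-25/3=-8.33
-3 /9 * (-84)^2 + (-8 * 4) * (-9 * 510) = 144528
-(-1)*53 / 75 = 53 / 75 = 0.71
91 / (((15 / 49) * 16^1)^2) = 218491 / 57600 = 3.79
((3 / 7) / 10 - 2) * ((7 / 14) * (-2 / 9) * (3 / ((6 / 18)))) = 137 / 70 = 1.96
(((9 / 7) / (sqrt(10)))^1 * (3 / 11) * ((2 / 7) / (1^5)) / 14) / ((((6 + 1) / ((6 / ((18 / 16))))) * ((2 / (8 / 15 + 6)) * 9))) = 8 * sqrt(10) / 40425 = 0.00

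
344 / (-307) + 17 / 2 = 4531 / 614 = 7.38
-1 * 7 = -7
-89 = -89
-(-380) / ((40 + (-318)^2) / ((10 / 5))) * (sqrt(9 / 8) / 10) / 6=19 * sqrt(2) / 202328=0.00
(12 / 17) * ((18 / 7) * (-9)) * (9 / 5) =-17496 / 595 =-29.41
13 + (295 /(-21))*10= -2677 /21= -127.48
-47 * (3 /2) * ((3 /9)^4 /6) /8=-47 /2592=-0.02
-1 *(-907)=907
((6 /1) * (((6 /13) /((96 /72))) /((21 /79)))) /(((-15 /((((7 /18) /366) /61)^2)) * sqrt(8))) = -553 * sqrt(2) /13996483750080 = -0.00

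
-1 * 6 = -6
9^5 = 59049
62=62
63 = 63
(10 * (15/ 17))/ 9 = 0.98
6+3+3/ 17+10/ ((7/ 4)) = 1772/ 119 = 14.89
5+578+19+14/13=7840/13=603.08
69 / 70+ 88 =6229 / 70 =88.99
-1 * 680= -680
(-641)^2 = 410881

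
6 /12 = 1 /2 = 0.50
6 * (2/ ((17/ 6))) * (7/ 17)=504/ 289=1.74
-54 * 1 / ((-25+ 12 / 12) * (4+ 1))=9 / 20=0.45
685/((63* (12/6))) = 685/126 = 5.44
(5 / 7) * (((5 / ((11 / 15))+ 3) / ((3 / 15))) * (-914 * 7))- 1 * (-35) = -2467415 / 11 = -224310.45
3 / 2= 1.50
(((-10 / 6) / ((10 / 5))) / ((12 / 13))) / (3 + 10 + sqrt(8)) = -845 / 11592 + 65*sqrt(2) / 5796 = -0.06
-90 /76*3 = -135 /38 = -3.55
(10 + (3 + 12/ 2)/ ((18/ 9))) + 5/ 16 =237/ 16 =14.81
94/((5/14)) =1316/5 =263.20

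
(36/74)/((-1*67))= -18/2479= -0.01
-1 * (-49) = 49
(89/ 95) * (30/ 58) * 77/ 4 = 20559/ 2204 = 9.33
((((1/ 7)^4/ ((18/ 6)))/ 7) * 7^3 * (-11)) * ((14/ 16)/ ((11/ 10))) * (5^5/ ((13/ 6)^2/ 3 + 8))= -140625/ 7231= -19.45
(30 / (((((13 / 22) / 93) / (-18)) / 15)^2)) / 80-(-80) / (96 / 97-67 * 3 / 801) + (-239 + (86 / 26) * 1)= 2189540811736774 / 3233477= 677147482.95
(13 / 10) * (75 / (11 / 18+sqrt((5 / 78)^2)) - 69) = 21606 / 395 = 54.70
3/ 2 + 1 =5/ 2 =2.50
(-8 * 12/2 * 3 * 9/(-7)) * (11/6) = 2376/7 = 339.43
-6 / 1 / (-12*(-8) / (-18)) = 9 / 8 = 1.12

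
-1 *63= -63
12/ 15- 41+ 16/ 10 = -193/ 5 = -38.60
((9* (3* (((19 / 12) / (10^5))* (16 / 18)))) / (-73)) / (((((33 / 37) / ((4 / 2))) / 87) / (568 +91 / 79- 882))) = 100772941 / 317185000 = 0.32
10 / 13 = 0.77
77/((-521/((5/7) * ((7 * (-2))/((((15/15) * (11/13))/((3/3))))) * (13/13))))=910/521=1.75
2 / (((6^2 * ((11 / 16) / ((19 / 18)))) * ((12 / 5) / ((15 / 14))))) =475 / 12474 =0.04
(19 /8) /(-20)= -19 /160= -0.12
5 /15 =1 /3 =0.33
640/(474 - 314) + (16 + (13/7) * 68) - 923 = -5437/7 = -776.71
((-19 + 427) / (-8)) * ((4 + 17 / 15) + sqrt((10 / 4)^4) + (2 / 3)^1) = -12291 / 20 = -614.55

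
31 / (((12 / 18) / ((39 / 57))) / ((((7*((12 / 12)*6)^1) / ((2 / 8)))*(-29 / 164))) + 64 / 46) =16934463 / 742115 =22.82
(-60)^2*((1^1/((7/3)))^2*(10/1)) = 324000/49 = 6612.24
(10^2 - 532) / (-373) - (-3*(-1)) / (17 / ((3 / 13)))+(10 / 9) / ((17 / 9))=140605 / 82433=1.71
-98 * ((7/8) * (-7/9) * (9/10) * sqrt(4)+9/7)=-119/20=-5.95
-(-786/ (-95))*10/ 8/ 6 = -131/ 76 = -1.72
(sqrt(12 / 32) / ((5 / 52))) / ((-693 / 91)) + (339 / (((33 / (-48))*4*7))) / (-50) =678 / 1925 - 169*sqrt(6) / 495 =-0.48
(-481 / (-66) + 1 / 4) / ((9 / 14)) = 6965 / 594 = 11.73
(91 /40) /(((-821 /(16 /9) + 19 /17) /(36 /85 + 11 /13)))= -19642 /3132725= -0.01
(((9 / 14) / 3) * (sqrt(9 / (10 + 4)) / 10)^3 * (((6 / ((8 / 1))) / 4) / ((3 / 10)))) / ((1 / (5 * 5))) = 81 * sqrt(14) / 175616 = 0.00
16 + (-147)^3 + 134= -3176373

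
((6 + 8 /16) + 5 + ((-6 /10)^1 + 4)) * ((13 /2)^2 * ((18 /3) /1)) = 75543 /20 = 3777.15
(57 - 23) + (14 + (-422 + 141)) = -233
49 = 49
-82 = -82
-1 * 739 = -739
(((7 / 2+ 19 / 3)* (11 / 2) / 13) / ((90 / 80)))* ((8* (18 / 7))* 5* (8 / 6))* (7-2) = 2535.78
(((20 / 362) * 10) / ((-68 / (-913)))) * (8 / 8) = 22825 / 3077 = 7.42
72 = 72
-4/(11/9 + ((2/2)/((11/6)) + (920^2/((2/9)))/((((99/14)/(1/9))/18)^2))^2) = -4743684/110084201972336695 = -0.00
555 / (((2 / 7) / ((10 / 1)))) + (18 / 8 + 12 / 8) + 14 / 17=19429.57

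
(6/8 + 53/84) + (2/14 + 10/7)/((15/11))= 38/15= 2.53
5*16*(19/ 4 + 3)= 620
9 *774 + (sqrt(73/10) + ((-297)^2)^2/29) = sqrt(730)/10 + 7781029695/29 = 268311371.49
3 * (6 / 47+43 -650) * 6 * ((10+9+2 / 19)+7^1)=-254653344 / 893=-285166.12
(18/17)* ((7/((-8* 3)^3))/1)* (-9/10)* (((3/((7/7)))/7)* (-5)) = -9/8704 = -0.00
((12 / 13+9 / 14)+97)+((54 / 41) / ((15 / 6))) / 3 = 3684047 / 37310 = 98.74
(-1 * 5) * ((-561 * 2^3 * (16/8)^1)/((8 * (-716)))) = -2805/358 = -7.84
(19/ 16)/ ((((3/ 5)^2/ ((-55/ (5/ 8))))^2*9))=5747500/ 729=7884.09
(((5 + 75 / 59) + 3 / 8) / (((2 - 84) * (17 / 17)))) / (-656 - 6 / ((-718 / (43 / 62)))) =34911673 / 282560854888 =0.00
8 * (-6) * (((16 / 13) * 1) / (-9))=256 / 39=6.56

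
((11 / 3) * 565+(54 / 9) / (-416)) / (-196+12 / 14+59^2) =9048977 / 14352624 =0.63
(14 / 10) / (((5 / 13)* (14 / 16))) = 104 / 25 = 4.16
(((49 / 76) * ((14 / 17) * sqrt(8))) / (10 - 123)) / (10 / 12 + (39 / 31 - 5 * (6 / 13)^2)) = -10781862 * sqrt(2) / 1177494239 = -0.01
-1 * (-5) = 5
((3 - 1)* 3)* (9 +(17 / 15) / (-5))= 1316 / 25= 52.64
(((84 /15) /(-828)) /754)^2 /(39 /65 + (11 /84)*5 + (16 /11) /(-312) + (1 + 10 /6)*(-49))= -3773 /6068816287708005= -0.00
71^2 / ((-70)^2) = 1.03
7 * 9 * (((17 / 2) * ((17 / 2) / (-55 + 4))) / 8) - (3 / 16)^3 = -45723 / 4096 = -11.16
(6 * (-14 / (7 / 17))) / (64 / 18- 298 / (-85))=-78030 / 2701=-28.89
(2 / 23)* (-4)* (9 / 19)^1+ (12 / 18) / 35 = -6686 / 45885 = -0.15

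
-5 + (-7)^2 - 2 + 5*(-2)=32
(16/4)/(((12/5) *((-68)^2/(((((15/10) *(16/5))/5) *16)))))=0.01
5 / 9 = 0.56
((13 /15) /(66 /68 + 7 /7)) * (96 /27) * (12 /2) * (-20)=-113152 /603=-187.65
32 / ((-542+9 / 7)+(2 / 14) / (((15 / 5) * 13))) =-4368 / 73807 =-0.06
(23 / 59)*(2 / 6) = 23 / 177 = 0.13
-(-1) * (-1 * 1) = -1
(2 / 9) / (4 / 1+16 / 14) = 0.04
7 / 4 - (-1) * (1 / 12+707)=4253 / 6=708.83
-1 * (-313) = 313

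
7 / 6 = 1.17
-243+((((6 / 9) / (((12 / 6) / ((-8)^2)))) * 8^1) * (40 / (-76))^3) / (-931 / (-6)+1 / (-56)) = -8694434381 / 35755967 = -243.16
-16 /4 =-4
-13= -13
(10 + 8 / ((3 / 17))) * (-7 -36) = -7138 / 3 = -2379.33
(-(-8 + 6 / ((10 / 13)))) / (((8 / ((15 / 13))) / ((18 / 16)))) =27 / 832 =0.03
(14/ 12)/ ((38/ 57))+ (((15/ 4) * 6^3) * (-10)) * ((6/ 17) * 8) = -1555081/ 68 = -22868.84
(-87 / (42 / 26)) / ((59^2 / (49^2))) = -129311 / 3481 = -37.15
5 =5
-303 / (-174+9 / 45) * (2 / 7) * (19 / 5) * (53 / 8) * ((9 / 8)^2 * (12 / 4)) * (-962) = -35663457843 / 778624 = -45803.18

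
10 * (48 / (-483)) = -160 / 161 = -0.99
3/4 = 0.75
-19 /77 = -0.25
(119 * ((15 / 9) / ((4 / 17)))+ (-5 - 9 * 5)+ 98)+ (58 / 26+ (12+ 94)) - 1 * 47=148535 / 156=952.15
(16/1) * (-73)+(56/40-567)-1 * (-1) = -8663/5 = -1732.60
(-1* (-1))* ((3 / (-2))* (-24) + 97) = 133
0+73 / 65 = 73 / 65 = 1.12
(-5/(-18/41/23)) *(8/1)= 18860/9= 2095.56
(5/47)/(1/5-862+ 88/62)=-775/6267873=-0.00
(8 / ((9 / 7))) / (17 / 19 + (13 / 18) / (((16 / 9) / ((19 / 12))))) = 19456 / 4809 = 4.05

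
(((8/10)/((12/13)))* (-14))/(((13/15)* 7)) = -2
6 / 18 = 0.33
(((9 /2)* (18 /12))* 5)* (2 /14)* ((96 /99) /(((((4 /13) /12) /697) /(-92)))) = -900300960 /77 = -11692220.26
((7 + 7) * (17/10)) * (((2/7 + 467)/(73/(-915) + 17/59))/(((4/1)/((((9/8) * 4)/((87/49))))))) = 33821.01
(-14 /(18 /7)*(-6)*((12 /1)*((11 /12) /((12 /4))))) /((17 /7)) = 7546 /153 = 49.32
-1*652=-652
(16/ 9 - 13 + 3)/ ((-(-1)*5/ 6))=-148/ 15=-9.87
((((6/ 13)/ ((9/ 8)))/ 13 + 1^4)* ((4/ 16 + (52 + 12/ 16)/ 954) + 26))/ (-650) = -52499263/ 1257562800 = -0.04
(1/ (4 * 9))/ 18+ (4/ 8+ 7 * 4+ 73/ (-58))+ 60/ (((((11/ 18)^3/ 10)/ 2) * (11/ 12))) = 1585662638909/ 275133672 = 5763.24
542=542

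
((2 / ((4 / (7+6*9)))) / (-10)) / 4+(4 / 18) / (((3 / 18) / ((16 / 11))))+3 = 11027 / 2640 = 4.18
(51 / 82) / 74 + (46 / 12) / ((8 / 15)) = 174659 / 24272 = 7.20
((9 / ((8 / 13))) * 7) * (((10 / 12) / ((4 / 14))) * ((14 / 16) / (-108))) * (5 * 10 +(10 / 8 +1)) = -4659655 / 36864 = -126.40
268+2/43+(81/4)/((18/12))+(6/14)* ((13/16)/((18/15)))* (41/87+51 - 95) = 32192401/119712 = 268.92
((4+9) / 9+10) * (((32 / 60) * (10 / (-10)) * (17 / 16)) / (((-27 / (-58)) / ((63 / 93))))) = -355453 / 37665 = -9.44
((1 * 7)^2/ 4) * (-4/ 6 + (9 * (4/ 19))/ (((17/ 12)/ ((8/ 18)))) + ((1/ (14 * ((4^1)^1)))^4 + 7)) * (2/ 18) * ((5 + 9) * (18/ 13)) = 5078382509/ 27783168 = 182.79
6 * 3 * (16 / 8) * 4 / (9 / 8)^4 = 65536 / 729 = 89.90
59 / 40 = 1.48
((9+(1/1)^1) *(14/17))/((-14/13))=-130/17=-7.65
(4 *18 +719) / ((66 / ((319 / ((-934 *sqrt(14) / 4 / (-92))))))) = 150742 *sqrt(14) / 1401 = 402.59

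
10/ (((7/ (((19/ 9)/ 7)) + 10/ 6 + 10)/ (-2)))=-285/ 497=-0.57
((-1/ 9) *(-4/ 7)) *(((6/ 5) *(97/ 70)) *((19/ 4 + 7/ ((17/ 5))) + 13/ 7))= 5335/ 5831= 0.91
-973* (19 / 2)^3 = -6673807 / 8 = -834225.88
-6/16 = -0.38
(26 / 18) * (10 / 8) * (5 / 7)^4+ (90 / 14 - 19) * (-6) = 6560369 / 86436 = 75.90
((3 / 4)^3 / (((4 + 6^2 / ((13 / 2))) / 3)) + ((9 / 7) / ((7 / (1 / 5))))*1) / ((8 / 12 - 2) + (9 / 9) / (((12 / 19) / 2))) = 988227 / 10693760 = 0.09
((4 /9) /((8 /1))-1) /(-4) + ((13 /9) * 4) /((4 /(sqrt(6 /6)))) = 121 /72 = 1.68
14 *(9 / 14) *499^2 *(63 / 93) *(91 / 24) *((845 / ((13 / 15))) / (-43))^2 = 1357038798058125 / 458552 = 2959400020.19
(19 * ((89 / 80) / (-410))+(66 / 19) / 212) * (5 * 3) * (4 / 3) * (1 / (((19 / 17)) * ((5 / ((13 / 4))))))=-256721777 / 627562400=-0.41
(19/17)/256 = 19/4352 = 0.00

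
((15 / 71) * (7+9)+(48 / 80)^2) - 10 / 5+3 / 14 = 48571 / 24850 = 1.95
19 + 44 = 63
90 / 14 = 45 / 7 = 6.43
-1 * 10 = -10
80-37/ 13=1003/ 13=77.15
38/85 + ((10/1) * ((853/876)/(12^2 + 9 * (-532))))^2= 157224604414117/351683156600640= 0.45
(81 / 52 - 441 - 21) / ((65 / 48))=-287316 / 845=-340.02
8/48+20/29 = 149/174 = 0.86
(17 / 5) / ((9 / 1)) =17 / 45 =0.38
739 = 739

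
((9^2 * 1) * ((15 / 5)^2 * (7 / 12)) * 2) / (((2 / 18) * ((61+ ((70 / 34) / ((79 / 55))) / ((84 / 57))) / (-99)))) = -4070877426 / 332917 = -12227.90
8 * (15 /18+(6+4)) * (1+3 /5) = 416 /3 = 138.67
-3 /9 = -1 /3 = -0.33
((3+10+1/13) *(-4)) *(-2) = 1360/13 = 104.62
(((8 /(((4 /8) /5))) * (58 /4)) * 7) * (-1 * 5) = -40600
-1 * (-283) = 283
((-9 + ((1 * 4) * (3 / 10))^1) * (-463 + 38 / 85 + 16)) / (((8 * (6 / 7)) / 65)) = 44903131 / 1360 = 33017.01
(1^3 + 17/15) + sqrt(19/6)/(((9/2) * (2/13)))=32/15 + 13 * sqrt(114)/54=4.70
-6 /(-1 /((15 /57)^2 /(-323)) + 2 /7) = -1050 /816271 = -0.00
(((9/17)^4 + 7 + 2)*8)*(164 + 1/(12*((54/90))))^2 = 1470848337125/751689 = 1956724.57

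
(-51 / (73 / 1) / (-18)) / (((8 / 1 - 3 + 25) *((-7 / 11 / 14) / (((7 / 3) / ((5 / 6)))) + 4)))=1309 / 4030695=0.00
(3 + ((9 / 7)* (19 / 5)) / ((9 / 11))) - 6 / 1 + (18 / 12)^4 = 4499 / 560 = 8.03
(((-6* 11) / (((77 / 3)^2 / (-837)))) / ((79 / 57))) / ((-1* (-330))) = 429381 / 2341955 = 0.18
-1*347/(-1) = 347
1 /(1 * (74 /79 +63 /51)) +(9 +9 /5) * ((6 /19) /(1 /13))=12413989 /277115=44.80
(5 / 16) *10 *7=175 / 8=21.88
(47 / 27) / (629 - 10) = 47 / 16713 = 0.00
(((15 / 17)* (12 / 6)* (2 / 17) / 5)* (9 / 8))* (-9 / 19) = -243 / 10982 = -0.02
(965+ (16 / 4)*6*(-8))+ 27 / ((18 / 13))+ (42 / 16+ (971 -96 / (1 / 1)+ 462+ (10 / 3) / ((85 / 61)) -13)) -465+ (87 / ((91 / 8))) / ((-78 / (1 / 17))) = 799538413 / 482664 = 1656.51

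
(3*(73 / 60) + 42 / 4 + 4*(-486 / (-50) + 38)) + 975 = 1180.03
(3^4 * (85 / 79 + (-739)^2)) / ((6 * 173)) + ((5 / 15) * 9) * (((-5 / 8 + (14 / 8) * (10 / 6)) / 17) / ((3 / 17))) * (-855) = 4445283327 / 109336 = 40657.09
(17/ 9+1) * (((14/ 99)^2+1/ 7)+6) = 10993190/ 617463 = 17.80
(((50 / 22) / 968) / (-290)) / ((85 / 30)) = -15 / 5249464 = -0.00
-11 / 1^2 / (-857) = 11 / 857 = 0.01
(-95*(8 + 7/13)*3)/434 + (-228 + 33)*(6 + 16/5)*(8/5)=-2876.01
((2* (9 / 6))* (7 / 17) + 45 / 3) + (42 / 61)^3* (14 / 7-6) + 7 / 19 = 1121577407 / 73314863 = 15.30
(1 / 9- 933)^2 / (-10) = -35246408 / 405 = -87028.17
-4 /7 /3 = -4 /21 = -0.19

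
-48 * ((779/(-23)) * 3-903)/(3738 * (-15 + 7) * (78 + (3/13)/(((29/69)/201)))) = -2903654/339181759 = -0.01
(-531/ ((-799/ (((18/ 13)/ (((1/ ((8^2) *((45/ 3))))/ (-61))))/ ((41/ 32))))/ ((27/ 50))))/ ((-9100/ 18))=217617767424/ 4844237125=44.92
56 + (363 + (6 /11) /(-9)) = 13825 /33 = 418.94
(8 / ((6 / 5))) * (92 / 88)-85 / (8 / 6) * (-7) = 59825 / 132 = 453.22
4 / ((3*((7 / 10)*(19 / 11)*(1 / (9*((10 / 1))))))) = 13200 / 133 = 99.25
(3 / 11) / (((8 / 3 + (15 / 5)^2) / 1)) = 9 / 385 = 0.02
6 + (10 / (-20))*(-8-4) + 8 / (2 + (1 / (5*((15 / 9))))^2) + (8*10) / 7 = 27.40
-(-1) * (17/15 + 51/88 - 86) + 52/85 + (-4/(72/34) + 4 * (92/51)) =-1054885/13464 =-78.35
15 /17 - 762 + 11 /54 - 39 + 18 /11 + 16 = -7899439 /10098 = -782.28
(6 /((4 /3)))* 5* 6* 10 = 1350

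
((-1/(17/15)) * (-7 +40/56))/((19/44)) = 29040/2261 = 12.84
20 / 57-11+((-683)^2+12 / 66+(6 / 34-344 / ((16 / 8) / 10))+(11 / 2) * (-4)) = 4953628583 / 10659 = 464736.71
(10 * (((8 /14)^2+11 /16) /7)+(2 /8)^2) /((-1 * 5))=-8293 /27440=-0.30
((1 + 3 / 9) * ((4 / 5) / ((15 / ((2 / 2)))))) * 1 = 0.07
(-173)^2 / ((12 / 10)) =149645 / 6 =24940.83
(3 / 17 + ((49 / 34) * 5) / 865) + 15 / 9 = 32671 / 17646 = 1.85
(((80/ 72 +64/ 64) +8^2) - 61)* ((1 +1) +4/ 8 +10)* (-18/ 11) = -1150/ 11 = -104.55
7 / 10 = 0.70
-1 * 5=-5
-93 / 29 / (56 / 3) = -279 / 1624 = -0.17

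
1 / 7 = 0.14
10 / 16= 5 / 8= 0.62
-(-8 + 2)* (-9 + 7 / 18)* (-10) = 1550 / 3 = 516.67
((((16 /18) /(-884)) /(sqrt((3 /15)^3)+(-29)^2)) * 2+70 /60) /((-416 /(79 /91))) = -8103633253559 /3328445959046208 - 395 * sqrt(5) /1664222979523104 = -0.00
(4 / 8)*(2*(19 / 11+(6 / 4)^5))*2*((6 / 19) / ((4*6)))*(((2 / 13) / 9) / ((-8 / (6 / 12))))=-0.00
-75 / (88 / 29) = -2175 / 88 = -24.72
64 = 64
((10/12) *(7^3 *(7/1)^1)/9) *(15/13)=60025/234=256.52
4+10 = 14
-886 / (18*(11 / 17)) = -7531 / 99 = -76.07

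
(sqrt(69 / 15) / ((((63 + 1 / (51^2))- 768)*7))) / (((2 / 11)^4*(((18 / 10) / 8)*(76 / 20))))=-21156245*sqrt(115) / 487765264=-0.47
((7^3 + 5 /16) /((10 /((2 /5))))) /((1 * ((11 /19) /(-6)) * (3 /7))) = -730569 /2200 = -332.08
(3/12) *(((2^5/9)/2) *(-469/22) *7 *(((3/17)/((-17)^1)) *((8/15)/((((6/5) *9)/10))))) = 262640/772497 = 0.34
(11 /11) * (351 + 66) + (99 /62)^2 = 1612749 /3844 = 419.55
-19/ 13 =-1.46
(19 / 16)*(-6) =-57 / 8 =-7.12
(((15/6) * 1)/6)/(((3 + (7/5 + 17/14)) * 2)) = 0.04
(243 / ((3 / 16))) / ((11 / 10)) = 12960 / 11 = 1178.18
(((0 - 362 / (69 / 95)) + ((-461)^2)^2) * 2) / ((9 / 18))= 12465588284156 / 69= 180660699770.38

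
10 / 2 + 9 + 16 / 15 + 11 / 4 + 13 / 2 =1459 / 60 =24.32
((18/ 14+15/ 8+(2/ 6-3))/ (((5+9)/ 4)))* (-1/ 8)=-83/ 4704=-0.02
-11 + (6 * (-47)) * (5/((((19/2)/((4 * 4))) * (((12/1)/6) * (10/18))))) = -40817/19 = -2148.26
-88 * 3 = -264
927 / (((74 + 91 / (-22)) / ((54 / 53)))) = 1101276 / 81461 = 13.52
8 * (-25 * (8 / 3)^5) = -6553600 / 243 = -26969.55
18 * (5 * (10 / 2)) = 450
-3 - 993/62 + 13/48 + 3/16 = -13807/744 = -18.56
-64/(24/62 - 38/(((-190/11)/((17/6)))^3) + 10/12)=-77352192000/1677761293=-46.10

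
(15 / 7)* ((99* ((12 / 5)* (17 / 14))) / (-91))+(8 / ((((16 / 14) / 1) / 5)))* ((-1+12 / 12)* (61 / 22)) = -30294 / 4459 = -6.79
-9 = -9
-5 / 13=-0.38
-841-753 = -1594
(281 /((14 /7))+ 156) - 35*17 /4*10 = -1191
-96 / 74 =-48 / 37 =-1.30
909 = 909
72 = 72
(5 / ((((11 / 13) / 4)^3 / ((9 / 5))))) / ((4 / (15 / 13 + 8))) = 2895984 / 1331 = 2175.80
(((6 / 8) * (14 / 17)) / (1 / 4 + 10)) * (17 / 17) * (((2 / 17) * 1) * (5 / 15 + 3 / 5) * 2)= 784 / 59245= 0.01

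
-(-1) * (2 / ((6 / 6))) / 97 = 2 / 97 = 0.02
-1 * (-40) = 40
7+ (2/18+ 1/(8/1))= 521/72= 7.24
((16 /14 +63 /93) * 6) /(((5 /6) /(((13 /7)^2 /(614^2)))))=120159 /1002149617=0.00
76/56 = 19/14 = 1.36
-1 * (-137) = 137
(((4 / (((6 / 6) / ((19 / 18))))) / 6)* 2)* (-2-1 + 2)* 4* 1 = -152 / 27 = -5.63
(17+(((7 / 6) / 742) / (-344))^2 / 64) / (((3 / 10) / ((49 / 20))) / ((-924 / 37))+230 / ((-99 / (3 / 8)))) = -196492879477411517 / 10126496118226944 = -19.40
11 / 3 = 3.67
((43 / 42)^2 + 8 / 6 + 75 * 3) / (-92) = -401101 / 162288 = -2.47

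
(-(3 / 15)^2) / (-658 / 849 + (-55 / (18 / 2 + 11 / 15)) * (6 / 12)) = 247908 / 22314025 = 0.01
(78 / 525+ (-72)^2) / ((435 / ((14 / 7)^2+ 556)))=14515616 / 2175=6673.85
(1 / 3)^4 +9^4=531442 / 81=6561.01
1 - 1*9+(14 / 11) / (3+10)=-1130 / 143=-7.90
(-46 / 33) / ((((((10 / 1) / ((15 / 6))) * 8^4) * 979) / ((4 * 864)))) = -207 / 689216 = -0.00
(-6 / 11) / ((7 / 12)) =-0.94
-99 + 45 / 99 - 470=-6254 / 11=-568.55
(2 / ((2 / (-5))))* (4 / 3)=-20 / 3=-6.67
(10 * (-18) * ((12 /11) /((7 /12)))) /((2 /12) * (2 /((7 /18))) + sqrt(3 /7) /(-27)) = -37791360 /96151 - 233280 * sqrt(21) /96151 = -404.16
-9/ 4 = -2.25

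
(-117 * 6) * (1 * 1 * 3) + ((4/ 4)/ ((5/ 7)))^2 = -52601/ 25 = -2104.04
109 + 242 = 351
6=6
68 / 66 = 34 / 33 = 1.03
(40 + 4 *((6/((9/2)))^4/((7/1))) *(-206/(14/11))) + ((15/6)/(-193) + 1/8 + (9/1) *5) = -1269758251/6128136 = -207.20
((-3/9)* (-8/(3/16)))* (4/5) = 512/45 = 11.38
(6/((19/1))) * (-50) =-15.79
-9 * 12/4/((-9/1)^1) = 3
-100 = -100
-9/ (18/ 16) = -8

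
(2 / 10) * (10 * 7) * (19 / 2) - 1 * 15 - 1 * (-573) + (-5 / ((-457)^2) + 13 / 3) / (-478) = 103472252992 / 149744733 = 690.99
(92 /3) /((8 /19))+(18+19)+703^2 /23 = 2980411 /138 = 21597.18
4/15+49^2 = 36019/15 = 2401.27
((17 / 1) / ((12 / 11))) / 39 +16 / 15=1.47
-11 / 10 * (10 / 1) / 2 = -11 / 2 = -5.50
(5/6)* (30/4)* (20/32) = 125/32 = 3.91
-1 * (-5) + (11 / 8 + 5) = 91 / 8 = 11.38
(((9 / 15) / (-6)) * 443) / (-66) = 0.67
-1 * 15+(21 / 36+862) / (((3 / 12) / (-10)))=-34518.33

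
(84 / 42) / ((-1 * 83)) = -2 / 83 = -0.02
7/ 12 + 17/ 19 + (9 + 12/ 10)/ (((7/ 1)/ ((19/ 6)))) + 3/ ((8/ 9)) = 151099/ 15960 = 9.47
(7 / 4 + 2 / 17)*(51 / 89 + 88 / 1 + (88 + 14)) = 2154047 / 6052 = 355.92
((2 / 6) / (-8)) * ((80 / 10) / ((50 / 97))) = -97 / 150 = -0.65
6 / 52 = 3 / 26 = 0.12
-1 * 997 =-997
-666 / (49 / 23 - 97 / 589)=-338.80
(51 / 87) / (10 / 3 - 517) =-51 / 44689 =-0.00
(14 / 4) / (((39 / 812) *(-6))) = -1421 / 117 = -12.15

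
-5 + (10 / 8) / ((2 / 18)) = 6.25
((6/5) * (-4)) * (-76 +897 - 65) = -18144/5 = -3628.80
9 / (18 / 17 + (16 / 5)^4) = 0.08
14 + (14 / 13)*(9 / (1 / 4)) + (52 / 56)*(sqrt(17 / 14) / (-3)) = 686 / 13- 13*sqrt(238) / 588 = 52.43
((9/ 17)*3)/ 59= 27/ 1003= 0.03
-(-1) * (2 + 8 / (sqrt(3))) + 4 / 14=16 / 7 + 8 * sqrt(3) / 3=6.90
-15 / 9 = -5 / 3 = -1.67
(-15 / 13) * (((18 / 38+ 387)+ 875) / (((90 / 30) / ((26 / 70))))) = -23987 / 133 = -180.35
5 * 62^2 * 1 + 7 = 19227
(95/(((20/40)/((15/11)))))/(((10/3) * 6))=285/22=12.95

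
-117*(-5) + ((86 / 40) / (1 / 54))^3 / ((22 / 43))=67305130083 / 22000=3059324.09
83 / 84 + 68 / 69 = 1271 / 644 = 1.97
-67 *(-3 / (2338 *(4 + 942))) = 201 / 2211748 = 0.00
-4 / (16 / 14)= -7 / 2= -3.50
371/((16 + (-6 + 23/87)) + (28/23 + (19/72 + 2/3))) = 17816904/596089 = 29.89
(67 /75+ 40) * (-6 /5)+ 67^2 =554991 /125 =4439.93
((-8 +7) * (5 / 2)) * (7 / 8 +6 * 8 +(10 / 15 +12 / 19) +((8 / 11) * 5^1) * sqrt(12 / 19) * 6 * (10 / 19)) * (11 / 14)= -1258345 / 12768- 6000 * sqrt(57) / 2527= -116.48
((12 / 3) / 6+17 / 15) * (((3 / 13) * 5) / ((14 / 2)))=27 / 91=0.30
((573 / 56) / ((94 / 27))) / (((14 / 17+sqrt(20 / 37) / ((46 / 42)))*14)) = 5147836011 / 6776494592 -308507211*sqrt(185) / 6776494592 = 0.14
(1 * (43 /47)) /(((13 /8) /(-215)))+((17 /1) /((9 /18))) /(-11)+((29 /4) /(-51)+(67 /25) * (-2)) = -4443701381 /34277100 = -129.64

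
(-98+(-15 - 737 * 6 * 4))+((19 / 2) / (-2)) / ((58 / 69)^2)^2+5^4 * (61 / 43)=-32941283988769 / 1946437312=-16923.89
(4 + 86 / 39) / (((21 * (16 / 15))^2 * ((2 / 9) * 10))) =1815 / 326144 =0.01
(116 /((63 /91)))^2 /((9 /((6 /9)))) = 4548128 /2187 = 2079.62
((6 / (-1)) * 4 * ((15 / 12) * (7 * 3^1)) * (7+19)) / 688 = -4095 / 172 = -23.81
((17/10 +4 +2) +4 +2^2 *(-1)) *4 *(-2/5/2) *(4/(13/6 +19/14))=-6468/925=-6.99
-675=-675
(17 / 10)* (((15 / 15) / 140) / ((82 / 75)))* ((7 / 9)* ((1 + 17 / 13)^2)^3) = 258187500 / 197899169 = 1.30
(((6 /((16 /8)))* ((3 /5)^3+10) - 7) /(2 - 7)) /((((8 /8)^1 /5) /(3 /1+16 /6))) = -50252 /375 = -134.01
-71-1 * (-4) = -67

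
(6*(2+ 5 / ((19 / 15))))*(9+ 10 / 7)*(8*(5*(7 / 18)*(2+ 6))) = 2639680 / 57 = 46310.18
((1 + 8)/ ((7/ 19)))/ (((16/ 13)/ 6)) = 6669/ 56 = 119.09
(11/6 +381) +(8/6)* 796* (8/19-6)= -210455/38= -5538.29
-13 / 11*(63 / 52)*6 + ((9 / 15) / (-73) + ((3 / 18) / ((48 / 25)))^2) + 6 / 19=-52364179283 / 6327383040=-8.28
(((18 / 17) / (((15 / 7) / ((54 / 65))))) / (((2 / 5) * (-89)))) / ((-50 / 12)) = 6804 / 2458625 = 0.00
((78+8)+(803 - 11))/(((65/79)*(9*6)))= 34681/1755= 19.76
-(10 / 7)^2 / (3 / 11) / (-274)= 550 / 20139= 0.03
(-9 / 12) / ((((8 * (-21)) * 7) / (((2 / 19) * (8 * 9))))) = 9 / 1862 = 0.00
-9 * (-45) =405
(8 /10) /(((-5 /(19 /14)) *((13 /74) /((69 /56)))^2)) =-123838371 /11593400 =-10.68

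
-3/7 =-0.43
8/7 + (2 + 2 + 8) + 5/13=1231/91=13.53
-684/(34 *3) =-114/17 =-6.71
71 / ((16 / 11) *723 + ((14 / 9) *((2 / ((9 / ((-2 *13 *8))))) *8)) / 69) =4365009 / 64141040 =0.07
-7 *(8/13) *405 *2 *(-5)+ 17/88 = 19958621/1144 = 17446.35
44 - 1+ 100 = 143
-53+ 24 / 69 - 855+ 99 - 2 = -18645 / 23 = -810.65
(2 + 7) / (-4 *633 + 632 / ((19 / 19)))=-9 / 1900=-0.00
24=24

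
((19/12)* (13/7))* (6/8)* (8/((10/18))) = 2223/70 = 31.76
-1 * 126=-126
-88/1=-88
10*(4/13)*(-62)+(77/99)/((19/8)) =-423352/2223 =-190.44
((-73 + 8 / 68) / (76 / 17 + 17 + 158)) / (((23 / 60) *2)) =-4130 / 7797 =-0.53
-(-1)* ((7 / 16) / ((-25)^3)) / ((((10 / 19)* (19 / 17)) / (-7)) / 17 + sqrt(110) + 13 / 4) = 371853699 / 407082247437500 - 28647703* sqrt(110) / 101770561859375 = -0.00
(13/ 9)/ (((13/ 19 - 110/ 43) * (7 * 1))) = -10621/ 96453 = -0.11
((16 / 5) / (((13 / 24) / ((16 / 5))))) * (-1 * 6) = -36864 / 325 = -113.43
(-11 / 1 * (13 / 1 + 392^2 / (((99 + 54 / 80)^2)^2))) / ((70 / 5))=-36138738187588223 / 3537634644271854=-10.22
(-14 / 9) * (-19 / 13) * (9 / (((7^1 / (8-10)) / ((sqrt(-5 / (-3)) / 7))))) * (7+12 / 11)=-6764 * sqrt(15) / 3003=-8.72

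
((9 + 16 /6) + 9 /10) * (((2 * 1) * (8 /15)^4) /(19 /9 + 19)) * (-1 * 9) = -772096 /890625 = -0.87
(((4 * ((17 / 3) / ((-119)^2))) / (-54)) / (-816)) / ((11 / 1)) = 1 / 302818824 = 0.00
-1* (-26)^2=-676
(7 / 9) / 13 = 7 / 117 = 0.06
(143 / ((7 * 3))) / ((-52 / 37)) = -407 / 84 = -4.85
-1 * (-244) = 244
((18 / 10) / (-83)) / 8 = -9 / 3320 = -0.00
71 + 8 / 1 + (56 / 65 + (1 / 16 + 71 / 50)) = 422989 / 5200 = 81.34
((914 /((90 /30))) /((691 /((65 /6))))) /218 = 29705 /1355742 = 0.02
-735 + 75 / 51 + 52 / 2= -12028 / 17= -707.53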